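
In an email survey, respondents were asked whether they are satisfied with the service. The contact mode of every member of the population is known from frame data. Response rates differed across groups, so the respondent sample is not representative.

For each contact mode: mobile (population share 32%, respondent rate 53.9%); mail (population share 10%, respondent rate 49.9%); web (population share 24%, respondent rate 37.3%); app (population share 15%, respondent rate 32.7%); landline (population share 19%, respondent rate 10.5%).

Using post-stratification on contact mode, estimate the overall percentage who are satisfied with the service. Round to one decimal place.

38.1%

Reweight to the known contact mode distribution:
  mobile: 0.32 × 53.9 = 17.248
  mail: 0.1 × 49.9 = 4.99
  web: 0.24 × 37.3 = 8.952
  app: 0.15 × 32.7 = 4.905
  landline: 0.19 × 10.5 = 1.995
Post-stratified estimate = 38.09 → 38.1%.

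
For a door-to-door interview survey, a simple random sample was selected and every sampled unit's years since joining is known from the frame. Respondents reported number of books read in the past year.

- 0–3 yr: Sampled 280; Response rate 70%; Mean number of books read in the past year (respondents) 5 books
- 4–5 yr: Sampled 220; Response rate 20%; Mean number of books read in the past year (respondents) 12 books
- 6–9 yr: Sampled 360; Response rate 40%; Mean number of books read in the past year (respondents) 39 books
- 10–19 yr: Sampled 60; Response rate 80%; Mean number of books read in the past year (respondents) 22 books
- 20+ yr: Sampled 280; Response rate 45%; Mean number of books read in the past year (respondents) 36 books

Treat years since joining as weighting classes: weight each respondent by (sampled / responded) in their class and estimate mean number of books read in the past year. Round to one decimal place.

24.6

Weighting each respondent by the inverse class response rate inflates each class back to its sampled size, so the class weight is n_sampled:
  0–3 yr: 280 × 5 = 1400
  4–5 yr: 220 × 12 = 2640
  6–9 yr: 360 × 39 = 14,040
  10–19 yr: 60 × 22 = 1320
  20+ yr: 280 × 36 = 10,080
Adjusted estimate = 29,480 / 1,200 = 24.5667 → 24.6.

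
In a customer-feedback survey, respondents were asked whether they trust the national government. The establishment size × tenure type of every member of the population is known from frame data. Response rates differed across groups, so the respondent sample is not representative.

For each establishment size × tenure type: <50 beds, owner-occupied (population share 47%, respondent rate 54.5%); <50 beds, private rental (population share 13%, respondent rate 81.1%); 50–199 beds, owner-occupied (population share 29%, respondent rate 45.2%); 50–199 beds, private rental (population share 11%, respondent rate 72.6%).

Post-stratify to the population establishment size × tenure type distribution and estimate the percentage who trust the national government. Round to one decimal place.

57.3%

Post-stratification weights by population share, not respondent share:
  <50 beds, owner-occupied: 0.47 × 54.5 = 25.615
  <50 beds, private rental: 0.13 × 81.1 = 10.543
  50–199 beds, owner-occupied: 0.29 × 45.2 = 13.108
  50–199 beds, private rental: 0.11 × 72.6 = 7.986
Post-stratified estimate = 57.252 → 57.3%.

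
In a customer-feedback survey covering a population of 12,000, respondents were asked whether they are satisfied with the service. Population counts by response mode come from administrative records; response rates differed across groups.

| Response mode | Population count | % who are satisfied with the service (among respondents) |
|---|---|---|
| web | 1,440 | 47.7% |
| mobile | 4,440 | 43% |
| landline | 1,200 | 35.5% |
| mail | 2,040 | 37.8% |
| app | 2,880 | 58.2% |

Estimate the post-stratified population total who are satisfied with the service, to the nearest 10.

5,470

Apply each group's respondent rate to its population count:
  web: 1,440 × 47.7% = 686.88
  mobile: 4,440 × 43% = 1909.2
  landline: 1,200 × 35.5% = 426
  mail: 2,040 × 37.8% = 771.12
  app: 2,880 × 58.2% = 1676.16
Estimated total = 5469.36 → 5,470.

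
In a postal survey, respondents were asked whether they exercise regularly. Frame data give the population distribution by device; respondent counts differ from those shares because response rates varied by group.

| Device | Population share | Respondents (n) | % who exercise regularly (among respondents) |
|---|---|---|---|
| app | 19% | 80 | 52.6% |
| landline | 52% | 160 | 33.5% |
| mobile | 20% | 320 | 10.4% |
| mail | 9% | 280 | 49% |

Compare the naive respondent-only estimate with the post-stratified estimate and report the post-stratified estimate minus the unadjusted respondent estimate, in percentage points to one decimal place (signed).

Unadjusted (pooled respondent) estimate weights by respondent counts:
  (80/840)×52.6 + (160/840)×33.5 + (320/840)×10.4 + (280/840)×49 = 31.6857%
Post-stratified estimate weights by population shares:
  0.19×52.6 + 0.52×33.5 + 0.2×10.4 + 0.09×49 = 33.904%
Difference = 33.904 − 31.6857 = 2.2183 pp.

+2.2 percentage points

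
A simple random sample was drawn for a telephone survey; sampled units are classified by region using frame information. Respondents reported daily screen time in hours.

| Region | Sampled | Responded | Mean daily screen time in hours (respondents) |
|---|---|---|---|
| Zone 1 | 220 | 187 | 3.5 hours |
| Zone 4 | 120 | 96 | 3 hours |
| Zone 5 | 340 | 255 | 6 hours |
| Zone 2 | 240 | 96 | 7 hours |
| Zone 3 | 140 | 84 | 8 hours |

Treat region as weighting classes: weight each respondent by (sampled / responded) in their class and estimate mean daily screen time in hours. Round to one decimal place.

5.6

Class response rates: Zone 1 187/220 = 85%, Zone 4 96/120 = 80%, Zone 5 255/340 = 75%, Zone 2 96/240 = 40%, Zone 3 84/140 = 60%.
Each respondent's weight = sampled/responded in their class; summing within a class gives n_sampled, so:
  Zone 1: 220 × 3.5 = 770
  Zone 4: 120 × 3 = 360
  Zone 5: 340 × 6 = 2040
  Zone 2: 240 × 7 = 1680
  Zone 3: 140 × 8 = 1120
Adjusted estimate = 5970 / 1,060 = 5.63208 → 5.6.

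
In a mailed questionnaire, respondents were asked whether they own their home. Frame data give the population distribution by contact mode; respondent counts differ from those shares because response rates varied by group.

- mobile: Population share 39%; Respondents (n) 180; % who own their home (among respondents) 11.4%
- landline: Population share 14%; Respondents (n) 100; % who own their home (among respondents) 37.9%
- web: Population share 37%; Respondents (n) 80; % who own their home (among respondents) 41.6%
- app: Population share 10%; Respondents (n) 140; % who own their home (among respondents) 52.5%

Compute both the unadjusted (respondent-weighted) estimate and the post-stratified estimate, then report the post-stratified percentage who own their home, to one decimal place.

30.4%

Unadjusted (pooled respondent) estimate weights by respondent counts:
  (180/500)×11.4 + (100/500)×37.9 + (80/500)×41.6 + (140/500)×52.5 = 33.04%
Post-stratified estimate weights by population shares:
  0.39×11.4 + 0.14×37.9 + 0.37×41.6 + 0.1×52.5 = 30.394%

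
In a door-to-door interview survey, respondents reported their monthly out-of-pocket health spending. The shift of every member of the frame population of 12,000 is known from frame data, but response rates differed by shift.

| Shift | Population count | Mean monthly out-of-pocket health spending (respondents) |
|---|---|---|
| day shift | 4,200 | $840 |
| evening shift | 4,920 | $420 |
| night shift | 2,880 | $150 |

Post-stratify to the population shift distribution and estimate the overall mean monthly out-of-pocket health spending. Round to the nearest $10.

Each cell contributes population-share × respondent value:
  day shift: (4,200/12,000) × 840 = 294
  evening shift: (4,920/12,000) × 420 = 172.2
  night shift: (2,880/12,000) × 150 = 36
Post-stratified estimate = 502.2 → $500.

$500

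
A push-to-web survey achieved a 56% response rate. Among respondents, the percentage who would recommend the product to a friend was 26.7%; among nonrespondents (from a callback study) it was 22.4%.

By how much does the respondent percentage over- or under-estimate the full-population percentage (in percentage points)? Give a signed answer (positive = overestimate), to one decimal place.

+1.9 percentage points

Nonresponse fraction = 1 − 0.56 = 0.44.
Bias = (nonresponse fraction) × (respondent percentage − nonrespondent percentage)
     = 0.44 × (26.7 − 22.4) = 0.44 × 4.3 = 1.892.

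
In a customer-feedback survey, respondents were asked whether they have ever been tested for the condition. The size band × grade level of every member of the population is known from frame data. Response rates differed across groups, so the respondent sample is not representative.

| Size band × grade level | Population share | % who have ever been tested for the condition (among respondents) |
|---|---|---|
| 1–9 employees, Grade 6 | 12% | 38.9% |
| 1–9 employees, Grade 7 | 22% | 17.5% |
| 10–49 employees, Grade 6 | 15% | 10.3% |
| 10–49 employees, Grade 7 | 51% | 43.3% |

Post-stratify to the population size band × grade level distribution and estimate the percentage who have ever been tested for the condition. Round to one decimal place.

Reweight to the known size band × grade level distribution:
  1–9 employees, Grade 6: 0.12 × 38.9 = 4.668
  1–9 employees, Grade 7: 0.22 × 17.5 = 3.85
  10–49 employees, Grade 6: 0.15 × 10.3 = 1.545
  10–49 employees, Grade 7: 0.51 × 43.3 = 22.083
Post-stratified estimate = 32.146 → 32.1%.

32.1%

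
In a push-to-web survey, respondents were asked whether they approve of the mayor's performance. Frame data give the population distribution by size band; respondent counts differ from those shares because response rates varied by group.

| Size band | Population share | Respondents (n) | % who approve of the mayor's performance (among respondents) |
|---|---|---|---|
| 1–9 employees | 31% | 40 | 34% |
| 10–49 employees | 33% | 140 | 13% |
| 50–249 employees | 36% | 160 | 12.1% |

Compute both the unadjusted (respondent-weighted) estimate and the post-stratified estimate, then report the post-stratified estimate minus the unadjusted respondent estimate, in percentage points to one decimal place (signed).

+4.1 percentage points

Naive respondent-only estimate (weights = respondent counts):
  (40/340)×34 + (140/340)×13 + (160/340)×12.1 = 15.0471%
Post-stratified estimate weights by population shares:
  0.31×34 + 0.33×13 + 0.36×12.1 = 19.186%
Difference = 19.186 − 15.0471 = 4.1389 pp.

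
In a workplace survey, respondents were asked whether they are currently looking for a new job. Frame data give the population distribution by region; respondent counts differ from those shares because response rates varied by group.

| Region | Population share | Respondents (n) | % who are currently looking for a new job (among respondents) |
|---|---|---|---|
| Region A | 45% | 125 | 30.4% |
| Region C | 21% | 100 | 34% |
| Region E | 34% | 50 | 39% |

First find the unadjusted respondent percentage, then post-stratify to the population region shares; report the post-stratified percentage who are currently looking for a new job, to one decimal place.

34.1%

Naive respondent-only estimate (weights = respondent counts):
  (125/275)×30.4 + (100/275)×34 + (50/275)×39 = 33.2727%
Post-stratified estimate weights by population shares:
  0.45×30.4 + 0.21×34 + 0.34×39 = 34.08%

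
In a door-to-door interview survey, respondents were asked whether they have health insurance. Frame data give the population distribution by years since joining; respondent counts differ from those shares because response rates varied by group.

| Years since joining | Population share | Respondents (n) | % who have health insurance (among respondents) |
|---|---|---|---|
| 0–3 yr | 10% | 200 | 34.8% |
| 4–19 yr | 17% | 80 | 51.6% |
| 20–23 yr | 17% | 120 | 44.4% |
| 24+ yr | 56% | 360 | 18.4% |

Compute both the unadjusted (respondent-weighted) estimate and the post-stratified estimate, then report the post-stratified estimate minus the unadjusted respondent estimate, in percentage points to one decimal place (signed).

Without adjustment, the pooled respondent share is:
  (200/760)×34.8 + (80/760)×51.6 + (120/760)×44.4 + (360/760)×18.4 = 30.3158%
Reweighting by population years since joining shares:
  0.1×34.8 + 0.17×51.6 + 0.17×44.4 + 0.56×18.4 = 30.104%
Difference = 30.104 − 30.3158 = -0.2118 pp.

-0.2 percentage points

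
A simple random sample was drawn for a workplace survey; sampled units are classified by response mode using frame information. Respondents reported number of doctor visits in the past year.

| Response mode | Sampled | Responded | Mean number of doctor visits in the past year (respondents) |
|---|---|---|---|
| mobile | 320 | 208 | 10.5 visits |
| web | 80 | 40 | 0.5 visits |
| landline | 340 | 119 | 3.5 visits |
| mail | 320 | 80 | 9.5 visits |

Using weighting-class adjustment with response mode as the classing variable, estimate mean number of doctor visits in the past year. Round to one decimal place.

Response rates by class: mobile 208/320 = 65%, web 40/80 = 50%, landline 119/340 = 35%, mail 80/320 = 25%.
With weight = n_sampled/n_responded per class, the weighted class total is n_sampled:
  mobile: 320 × 10.5 = 3360
  web: 80 × 0.5 = 40
  landline: 340 × 3.5 = 1190
  mail: 320 × 9.5 = 3040
Adjusted estimate = 7630 / 1,060 = 7.19811 → 7.2.

7.2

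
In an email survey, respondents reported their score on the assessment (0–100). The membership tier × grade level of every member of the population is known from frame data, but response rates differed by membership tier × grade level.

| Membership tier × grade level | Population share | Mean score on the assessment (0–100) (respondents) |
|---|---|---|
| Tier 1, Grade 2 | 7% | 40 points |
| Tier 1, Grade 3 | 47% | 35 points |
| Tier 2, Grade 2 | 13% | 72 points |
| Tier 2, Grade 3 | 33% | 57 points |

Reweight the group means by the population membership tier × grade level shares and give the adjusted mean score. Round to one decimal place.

47.4

Post-stratification weights by population share, not respondent share:
  Tier 1, Grade 2: 0.07 × 40 = 2.8
  Tier 1, Grade 3: 0.47 × 35 = 16.45
  Tier 2, Grade 2: 0.13 × 72 = 9.36
  Tier 2, Grade 3: 0.33 × 57 = 18.81
Post-stratified estimate = 47.42 → 47.4.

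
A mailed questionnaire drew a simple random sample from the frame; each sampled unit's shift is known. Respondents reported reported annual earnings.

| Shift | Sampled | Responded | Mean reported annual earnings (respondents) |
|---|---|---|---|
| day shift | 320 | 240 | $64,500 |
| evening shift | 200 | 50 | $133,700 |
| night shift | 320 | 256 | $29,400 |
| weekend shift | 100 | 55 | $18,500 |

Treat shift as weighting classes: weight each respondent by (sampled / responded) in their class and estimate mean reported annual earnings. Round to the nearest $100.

$62,400

Class response rates: day shift 240/320 = 75%, evening shift 50/200 = 25%, night shift 256/320 = 80%, weekend shift 55/100 = 55%.
Each respondent's weight = sampled/responded in their class; summing within a class gives n_sampled, so:
  day shift: 320 × 64,500 = 20,640,000
  evening shift: 200 × 133,700 = 26,740,000
  night shift: 320 × 29,400 = 9,408,000
  weekend shift: 100 × 18,500 = 1,850,000
Adjusted estimate = 58,638,000 / 940 = 62380.9 → $62,400.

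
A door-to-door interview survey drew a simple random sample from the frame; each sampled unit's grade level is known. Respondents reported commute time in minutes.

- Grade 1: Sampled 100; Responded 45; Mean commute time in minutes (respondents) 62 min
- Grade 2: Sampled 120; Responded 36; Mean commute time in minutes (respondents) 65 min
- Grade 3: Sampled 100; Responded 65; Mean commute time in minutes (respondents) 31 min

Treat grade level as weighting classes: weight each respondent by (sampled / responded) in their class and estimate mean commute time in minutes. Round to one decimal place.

53.4

Response rates by class: Grade 1 45/100 = 45%, Grade 2 36/120 = 30%, Grade 3 65/100 = 65%.
Weighting each respondent by the inverse class response rate inflates each class back to its sampled size, so the class weight is n_sampled:
  Grade 1: 100 × 62 = 6200
  Grade 2: 120 × 65 = 7800
  Grade 3: 100 × 31 = 3100
Adjusted estimate = 17,100 / 320 = 53.4375 → 53.4.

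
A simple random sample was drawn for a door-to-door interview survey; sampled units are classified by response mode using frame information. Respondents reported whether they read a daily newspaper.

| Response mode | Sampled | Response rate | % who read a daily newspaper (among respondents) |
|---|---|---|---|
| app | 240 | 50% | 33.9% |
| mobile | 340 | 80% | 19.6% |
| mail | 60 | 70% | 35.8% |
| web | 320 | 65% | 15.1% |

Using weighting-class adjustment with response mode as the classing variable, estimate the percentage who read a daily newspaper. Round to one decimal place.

With weight = n_sampled/n_responded per class, the weighted class total is n_sampled:
  app: 240 × 33.9 = 8136
  mobile: 340 × 19.6 = 6664
  mail: 60 × 35.8 = 2148
  web: 320 × 15.1 = 4832
Adjusted estimate = 21,780 / 960 = 22.6875 → 22.7%.

22.7%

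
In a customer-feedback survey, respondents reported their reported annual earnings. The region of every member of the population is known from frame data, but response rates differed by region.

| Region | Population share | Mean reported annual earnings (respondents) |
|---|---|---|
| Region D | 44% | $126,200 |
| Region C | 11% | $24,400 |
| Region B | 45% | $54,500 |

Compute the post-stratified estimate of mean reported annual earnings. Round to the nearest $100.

$82,700

Weight each group's respondent value by its population share:
  Region D: 0.44 × 126,200 = 55,528
  Region C: 0.11 × 24,400 = 2684
  Region B: 0.45 × 54,500 = 24,525
Post-stratified estimate = 82,737 → $82,700.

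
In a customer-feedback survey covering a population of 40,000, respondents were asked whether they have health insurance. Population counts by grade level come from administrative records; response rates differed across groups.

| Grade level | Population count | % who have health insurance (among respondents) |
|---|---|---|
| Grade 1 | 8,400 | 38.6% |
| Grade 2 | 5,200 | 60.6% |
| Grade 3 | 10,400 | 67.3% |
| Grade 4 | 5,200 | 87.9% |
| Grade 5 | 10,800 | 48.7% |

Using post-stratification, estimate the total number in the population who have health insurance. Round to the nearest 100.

23,200

Apply each group's respondent rate to its population count:
  Grade 1: 8,400 × 38.6% = 3242.4
  Grade 2: 5,200 × 60.6% = 3151.2
  Grade 3: 10,400 × 67.3% = 6999.2
  Grade 4: 5,200 × 87.9% = 4570.8
  Grade 5: 10,800 × 48.7% = 5259.6
Estimated total = 23223.2 → 23,200.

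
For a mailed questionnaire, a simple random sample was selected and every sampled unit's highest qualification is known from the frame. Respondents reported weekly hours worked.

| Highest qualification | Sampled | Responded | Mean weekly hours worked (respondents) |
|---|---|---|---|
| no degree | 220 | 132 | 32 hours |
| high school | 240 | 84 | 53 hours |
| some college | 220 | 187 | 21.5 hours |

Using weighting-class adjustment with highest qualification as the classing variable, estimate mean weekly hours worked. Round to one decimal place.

36.0

Class response rates: no degree 132/220 = 60%, high school 84/240 = 35%, some college 187/220 = 85%.
Inverse-response-rate weighting restores each class to its sampled count, so class totals weight by n_sampled:
  no degree: 220 × 32 = 7040
  high school: 240 × 53 = 12,720
  some college: 220 × 21.5 = 4730
Adjusted estimate = 24,490 / 680 = 36.0147 → 36.0.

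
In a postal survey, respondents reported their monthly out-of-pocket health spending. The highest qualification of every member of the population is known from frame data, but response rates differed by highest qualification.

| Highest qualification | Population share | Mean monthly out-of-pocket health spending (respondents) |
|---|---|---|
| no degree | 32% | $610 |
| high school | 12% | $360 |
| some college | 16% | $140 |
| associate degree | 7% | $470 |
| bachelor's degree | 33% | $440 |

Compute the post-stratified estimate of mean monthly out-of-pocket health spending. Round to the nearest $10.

$440

Post-stratification weights by population share, not respondent share:
  no degree: 0.32 × 610 = 195.2
  high school: 0.12 × 360 = 43.2
  some college: 0.16 × 140 = 22.4
  associate degree: 0.07 × 470 = 32.9
  bachelor's degree: 0.33 × 440 = 145.2
Post-stratified estimate = 438.9 → $440.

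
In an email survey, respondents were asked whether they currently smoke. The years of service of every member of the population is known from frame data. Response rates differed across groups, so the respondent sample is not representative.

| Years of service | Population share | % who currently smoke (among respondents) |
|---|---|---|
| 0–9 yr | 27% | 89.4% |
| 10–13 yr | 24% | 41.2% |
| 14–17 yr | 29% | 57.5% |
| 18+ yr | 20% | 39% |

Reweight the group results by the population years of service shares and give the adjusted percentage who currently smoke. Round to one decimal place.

58.5%

Reweight to the known years of service distribution:
  0–9 yr: 0.27 × 89.4 = 24.138
  10–13 yr: 0.24 × 41.2 = 9.888
  14–17 yr: 0.29 × 57.5 = 16.675
  18+ yr: 0.2 × 39 = 7.8
Post-stratified estimate = 58.501 → 58.5%.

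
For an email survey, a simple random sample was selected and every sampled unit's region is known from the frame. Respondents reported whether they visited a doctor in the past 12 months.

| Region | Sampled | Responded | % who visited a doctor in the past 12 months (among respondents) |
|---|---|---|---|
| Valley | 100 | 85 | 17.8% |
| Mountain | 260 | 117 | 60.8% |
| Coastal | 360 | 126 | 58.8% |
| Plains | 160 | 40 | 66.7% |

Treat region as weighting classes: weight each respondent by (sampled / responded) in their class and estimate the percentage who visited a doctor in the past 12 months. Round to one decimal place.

56.2%

Class response rates: Valley 85/100 = 85%, Mountain 117/260 = 45%, Coastal 126/360 = 35%, Plains 40/160 = 25%.
Weighting each respondent by the inverse class response rate inflates each class back to its sampled size, so the class weight is n_sampled:
  Valley: 100 × 17.8 = 1780
  Mountain: 260 × 60.8 = 15,808
  Coastal: 360 × 58.8 = 21,168
  Plains: 160 × 66.7 = 10,672
Adjusted estimate = 49,428 / 880 = 56.1682 → 56.2%.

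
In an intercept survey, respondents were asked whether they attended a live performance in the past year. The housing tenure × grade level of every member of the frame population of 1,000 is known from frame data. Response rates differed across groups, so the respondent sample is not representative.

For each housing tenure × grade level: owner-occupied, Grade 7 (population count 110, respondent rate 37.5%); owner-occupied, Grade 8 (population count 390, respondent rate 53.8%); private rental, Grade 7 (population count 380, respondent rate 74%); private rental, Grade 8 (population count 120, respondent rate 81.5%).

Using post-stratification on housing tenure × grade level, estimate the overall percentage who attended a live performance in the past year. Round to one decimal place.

63.0%

Post-stratification weights by population share, not respondent share:
  owner-occupied, Grade 7: (110/1,000) × 37.5 = 4.125
  owner-occupied, Grade 8: (390/1,000) × 53.8 = 20.982
  private rental, Grade 7: (380/1,000) × 74 = 28.12
  private rental, Grade 8: (120/1,000) × 81.5 = 9.78
Post-stratified estimate = 63.007 → 63.0%.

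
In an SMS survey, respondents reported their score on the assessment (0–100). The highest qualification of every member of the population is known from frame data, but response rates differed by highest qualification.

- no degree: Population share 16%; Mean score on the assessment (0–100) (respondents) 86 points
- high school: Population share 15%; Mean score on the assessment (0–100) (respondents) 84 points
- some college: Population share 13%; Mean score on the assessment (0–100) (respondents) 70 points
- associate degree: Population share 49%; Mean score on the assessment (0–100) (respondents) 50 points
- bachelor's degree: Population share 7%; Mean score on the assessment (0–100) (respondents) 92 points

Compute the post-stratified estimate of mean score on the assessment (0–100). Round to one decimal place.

Reweight to the known highest qualification distribution:
  no degree: 0.16 × 86 = 13.76
  high school: 0.15 × 84 = 12.6
  some college: 0.13 × 70 = 9.1
  associate degree: 0.49 × 50 = 24.5
  bachelor's degree: 0.07 × 92 = 6.44
Post-stratified estimate = 66.4 → 66.4.

66.4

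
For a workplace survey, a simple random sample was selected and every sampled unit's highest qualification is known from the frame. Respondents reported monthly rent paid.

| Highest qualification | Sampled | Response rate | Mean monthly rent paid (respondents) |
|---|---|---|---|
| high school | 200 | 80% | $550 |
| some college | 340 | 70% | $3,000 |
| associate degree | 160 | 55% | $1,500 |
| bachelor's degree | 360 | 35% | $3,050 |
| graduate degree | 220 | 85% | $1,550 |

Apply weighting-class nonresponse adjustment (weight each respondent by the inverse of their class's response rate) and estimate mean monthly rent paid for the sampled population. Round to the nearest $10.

$2,190

Weighting each respondent by the inverse class response rate inflates each class back to its sampled size, so the class weight is n_sampled:
  high school: 200 × 550 = 110,000
  some college: 340 × 3000 = 1,020,000
  associate degree: 160 × 1500 = 240,000
  bachelor's degree: 360 × 3050 = 1,098,000
  graduate degree: 220 × 1550 = 341,000
Adjusted estimate = 2,809,000 / 1,280 = 2194.53 → $2,190.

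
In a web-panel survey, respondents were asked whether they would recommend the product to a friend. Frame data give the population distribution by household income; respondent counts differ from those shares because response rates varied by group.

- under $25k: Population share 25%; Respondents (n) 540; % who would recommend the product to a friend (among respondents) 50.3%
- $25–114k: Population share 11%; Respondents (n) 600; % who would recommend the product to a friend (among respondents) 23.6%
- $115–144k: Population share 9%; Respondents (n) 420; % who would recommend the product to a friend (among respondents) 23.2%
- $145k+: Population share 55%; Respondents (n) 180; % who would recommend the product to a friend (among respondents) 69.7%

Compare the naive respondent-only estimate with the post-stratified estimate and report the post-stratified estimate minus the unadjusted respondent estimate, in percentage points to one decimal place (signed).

Naive respondent-only estimate (weights = respondent counts):
  (540/1740)×50.3 + (600/1740)×23.6 + (420/1740)×23.2 + (180/1740)×69.7 = 36.5586%
Post-stratifying to population shares instead:
  0.25×50.3 + 0.11×23.6 + 0.09×23.2 + 0.55×69.7 = 55.594%
Difference = 55.594 − 36.5586 = 19.0354 pp.

+19.0 percentage points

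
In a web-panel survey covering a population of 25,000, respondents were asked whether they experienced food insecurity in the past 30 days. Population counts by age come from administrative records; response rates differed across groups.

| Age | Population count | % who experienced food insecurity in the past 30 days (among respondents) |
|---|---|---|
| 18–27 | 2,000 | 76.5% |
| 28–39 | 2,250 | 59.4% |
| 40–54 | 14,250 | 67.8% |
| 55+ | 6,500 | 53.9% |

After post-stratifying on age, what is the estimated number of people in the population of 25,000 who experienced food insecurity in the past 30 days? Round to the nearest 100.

Estimated count per cell = population count × respondent percentage:
  18–27: 2,000 × 76.5% = 1530
  28–39: 2,250 × 59.4% = 1336.5
  40–54: 14,250 × 67.8% = 9661.5
  55+: 6,500 × 53.9% = 3503.5
Estimated total = 16031.5 → 16,000.

16,000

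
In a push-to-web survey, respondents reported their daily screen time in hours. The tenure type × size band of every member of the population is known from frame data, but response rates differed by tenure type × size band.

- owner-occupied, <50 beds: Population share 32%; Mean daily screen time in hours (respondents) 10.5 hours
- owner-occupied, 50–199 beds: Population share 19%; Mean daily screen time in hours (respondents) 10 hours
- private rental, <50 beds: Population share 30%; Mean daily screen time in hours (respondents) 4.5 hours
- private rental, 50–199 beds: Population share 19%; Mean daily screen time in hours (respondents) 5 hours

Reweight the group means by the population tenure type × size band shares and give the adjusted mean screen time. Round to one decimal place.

Post-stratification weights by population share, not respondent share:
  owner-occupied, <50 beds: 0.32 × 10.5 = 3.36
  owner-occupied, 50–199 beds: 0.19 × 10 = 1.9
  private rental, <50 beds: 0.3 × 4.5 = 1.35
  private rental, 50–199 beds: 0.19 × 5 = 0.95
Post-stratified estimate = 7.56 → 7.6.

7.6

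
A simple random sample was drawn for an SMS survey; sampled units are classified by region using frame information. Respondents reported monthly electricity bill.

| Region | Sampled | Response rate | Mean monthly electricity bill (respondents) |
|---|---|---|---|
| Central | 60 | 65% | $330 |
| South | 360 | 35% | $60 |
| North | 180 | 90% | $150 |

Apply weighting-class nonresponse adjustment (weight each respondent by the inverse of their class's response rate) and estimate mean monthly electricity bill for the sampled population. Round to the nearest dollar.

With weight = n_sampled/n_responded per class, the weighted class total is n_sampled:
  Central: 60 × 330 = 19,800
  South: 360 × 60 = 21,600
  North: 180 × 150 = 27,000
Adjusted estimate = 68,400 / 600 = 114 → $114.

$114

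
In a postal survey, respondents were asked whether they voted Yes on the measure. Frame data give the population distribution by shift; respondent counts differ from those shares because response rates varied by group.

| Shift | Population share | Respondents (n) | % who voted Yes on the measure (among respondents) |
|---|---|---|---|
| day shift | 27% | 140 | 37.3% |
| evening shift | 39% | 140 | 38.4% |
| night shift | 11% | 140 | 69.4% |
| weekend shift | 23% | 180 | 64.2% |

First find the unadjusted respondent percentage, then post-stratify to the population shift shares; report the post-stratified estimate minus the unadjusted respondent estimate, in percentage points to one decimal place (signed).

Naive respondent-only estimate (weights = respondent counts):
  (140/600)×37.3 + (140/600)×38.4 + (140/600)×69.4 + (180/600)×64.2 = 53.1167%
Post-stratifying to population shares instead:
  0.27×37.3 + 0.39×38.4 + 0.11×69.4 + 0.23×64.2 = 47.447%
Difference = 47.447 − 53.1167 = -5.6697 pp.

-5.7 percentage points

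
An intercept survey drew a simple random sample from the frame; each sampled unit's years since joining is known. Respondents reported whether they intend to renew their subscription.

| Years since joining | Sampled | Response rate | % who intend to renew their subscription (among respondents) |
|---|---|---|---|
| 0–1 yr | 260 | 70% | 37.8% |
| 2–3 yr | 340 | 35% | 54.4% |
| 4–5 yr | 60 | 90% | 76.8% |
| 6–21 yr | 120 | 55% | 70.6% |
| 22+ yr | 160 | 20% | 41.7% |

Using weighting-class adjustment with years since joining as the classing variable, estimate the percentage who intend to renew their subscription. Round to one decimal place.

51.1%

Each respondent's weight = sampled/responded in their class; summing within a class gives n_sampled, so:
  0–1 yr: 260 × 37.8 = 9828
  2–3 yr: 340 × 54.4 = 18,496
  4–5 yr: 60 × 76.8 = 4608
  6–21 yr: 120 × 70.6 = 8472
  22+ yr: 160 × 41.7 = 6672
Adjusted estimate = 48,076 / 940 = 51.1447 → 51.1%.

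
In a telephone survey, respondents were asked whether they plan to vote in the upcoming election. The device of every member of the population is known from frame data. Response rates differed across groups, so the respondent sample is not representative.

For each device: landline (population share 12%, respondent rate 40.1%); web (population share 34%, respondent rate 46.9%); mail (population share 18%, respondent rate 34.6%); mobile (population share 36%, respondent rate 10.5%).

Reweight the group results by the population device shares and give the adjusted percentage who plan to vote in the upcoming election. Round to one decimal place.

Each cell contributes population-share × respondent value:
  landline: 0.12 × 40.1 = 4.812
  web: 0.34 × 46.9 = 15.946
  mail: 0.18 × 34.6 = 6.228
  mobile: 0.36 × 10.5 = 3.78
Post-stratified estimate = 30.766 → 30.8%.

30.8%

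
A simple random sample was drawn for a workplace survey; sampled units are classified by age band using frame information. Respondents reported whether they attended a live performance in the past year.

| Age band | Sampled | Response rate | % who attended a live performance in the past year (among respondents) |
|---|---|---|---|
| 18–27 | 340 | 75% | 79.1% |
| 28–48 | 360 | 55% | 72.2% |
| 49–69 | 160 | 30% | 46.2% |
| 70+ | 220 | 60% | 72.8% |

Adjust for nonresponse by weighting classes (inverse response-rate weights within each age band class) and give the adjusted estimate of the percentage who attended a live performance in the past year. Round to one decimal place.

70.6%

With weight = n_sampled/n_responded per class, the weighted class total is n_sampled:
  18–27: 340 × 79.1 = 26894
  28–48: 360 × 72.2 = 25,992
  49–69: 160 × 46.2 = 7392
  70+: 220 × 72.8 = 16,016
Adjusted estimate = 76,294 / 1,080 = 70.6426 → 70.6%.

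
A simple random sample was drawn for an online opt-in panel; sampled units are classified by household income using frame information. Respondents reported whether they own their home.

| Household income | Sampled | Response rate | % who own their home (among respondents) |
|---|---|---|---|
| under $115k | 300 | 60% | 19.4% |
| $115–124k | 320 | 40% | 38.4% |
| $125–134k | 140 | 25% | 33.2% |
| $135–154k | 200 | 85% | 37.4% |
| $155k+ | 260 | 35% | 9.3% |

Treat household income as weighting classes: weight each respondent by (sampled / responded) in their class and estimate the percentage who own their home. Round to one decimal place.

Each respondent's weight = sampled/responded in their class; summing within a class gives n_sampled, so:
  under $115k: 300 × 19.4 = 5820
  $115–124k: 320 × 38.4 = 12,288
  $125–134k: 140 × 33.2 = 4648
  $135–154k: 200 × 37.4 = 7480
  $155k+: 260 × 9.3 = 2418
Adjusted estimate = 32,654 / 1,220 = 26.7656 → 26.8%.

26.8%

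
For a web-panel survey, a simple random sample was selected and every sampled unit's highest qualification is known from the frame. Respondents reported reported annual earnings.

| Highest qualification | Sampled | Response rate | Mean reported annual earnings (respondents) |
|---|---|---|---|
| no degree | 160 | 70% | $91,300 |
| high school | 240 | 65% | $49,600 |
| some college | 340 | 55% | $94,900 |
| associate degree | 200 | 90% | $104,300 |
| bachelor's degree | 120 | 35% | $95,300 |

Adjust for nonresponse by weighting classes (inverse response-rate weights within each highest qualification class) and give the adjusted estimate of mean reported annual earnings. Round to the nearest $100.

$85,900

Weighting each respondent by the inverse class response rate inflates each class back to its sampled size, so the class weight is n_sampled:
  no degree: 160 × 91,300 = 14,608,000
  high school: 240 × 49,600 = 11,904,000
  some college: 340 × 94,900 = 32,266,000
  associate degree: 200 × 104,300 = 20,860,000
  bachelor's degree: 120 × 95,300 = 11,436,000
Adjusted estimate = 91,074,000 / 1,060 = 85918.9 → $85,900.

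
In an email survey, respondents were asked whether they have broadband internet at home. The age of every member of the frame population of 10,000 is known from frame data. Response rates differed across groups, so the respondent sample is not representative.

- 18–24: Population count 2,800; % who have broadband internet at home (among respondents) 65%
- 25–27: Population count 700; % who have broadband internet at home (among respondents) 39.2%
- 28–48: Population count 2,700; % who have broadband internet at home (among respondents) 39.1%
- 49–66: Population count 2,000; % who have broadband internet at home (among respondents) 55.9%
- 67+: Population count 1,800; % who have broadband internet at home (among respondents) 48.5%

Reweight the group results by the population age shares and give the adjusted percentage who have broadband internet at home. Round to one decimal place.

Post-stratification weights by population share, not respondent share:
  18–24: (2,800/10,000) × 65 = 18.2
  25–27: (700/10,000) × 39.2 = 2.744
  28–48: (2,700/10,000) × 39.1 = 10.557
  49–66: (2,000/10,000) × 55.9 = 11.18
  67+: (1,800/10,000) × 48.5 = 8.73
Post-stratified estimate = 51.411 → 51.4%.

51.4%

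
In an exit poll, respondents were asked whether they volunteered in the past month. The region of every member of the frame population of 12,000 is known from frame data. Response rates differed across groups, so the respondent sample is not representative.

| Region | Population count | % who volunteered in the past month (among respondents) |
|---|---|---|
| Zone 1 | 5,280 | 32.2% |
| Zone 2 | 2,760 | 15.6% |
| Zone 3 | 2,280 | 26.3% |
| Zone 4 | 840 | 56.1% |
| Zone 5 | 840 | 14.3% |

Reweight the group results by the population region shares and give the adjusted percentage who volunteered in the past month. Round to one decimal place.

Weight each group's respondent value by its population share:
  Zone 1: (5,280/12,000) × 32.2 = 14.168
  Zone 2: (2,760/12,000) × 15.6 = 3.588
  Zone 3: (2,280/12,000) × 26.3 = 4.997
  Zone 4: (840/12,000) × 56.1 = 3.927
  Zone 5: (840/12,000) × 14.3 = 1.001
Post-stratified estimate = 27.681 → 27.7%.

27.7%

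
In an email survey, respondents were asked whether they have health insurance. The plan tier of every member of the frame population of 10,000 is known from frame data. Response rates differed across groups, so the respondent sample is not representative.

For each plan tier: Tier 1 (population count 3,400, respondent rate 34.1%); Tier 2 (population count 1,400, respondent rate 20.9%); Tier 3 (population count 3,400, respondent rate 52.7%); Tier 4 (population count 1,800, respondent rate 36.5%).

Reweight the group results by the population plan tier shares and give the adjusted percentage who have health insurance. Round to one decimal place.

39.0%

Weight each group's respondent value by its population share:
  Tier 1: (3,400/10,000) × 34.1 = 11.594
  Tier 2: (1,400/10,000) × 20.9 = 2.926
  Tier 3: (3,400/10,000) × 52.7 = 17.918
  Tier 4: (1,800/10,000) × 36.5 = 6.57
Post-stratified estimate = 39.008 → 39.0%.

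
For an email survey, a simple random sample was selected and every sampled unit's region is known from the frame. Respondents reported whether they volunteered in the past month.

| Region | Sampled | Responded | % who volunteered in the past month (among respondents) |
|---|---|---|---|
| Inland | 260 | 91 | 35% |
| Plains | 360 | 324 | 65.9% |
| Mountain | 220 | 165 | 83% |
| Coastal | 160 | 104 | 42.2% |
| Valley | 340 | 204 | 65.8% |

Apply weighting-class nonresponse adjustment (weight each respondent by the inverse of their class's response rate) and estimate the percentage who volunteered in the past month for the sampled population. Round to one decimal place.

Class response rates: Inland 91/260 = 35%, Plains 324/360 = 90%, Mountain 165/220 = 75%, Coastal 104/160 = 65%, Valley 204/340 = 60%.
Weighting each respondent by the inverse class response rate inflates each class back to its sampled size, so the class weight is n_sampled:
  Inland: 260 × 35 = 9100
  Plains: 360 × 65.9 = 23724
  Mountain: 220 × 83 = 18,260
  Coastal: 160 × 42.2 = 6752
  Valley: 340 × 65.8 = 22,372
Adjusted estimate = 80,208 / 1,340 = 59.8567 → 59.9%.

59.9%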